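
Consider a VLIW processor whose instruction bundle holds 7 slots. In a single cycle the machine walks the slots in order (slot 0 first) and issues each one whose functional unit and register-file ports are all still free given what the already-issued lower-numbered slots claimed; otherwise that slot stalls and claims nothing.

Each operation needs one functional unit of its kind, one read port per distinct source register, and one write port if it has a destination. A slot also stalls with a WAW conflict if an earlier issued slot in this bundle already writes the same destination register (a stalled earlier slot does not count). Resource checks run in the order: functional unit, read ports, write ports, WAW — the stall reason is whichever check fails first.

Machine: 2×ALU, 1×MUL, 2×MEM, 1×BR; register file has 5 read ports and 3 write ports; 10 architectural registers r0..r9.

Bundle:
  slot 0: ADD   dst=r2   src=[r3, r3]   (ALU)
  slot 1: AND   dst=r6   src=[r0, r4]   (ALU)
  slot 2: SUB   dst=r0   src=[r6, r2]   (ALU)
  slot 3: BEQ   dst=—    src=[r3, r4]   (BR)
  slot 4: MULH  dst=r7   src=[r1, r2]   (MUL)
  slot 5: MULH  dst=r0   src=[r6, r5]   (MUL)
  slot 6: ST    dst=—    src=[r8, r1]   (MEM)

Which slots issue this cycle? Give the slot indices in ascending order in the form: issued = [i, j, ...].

(0) want 1×ALU +1rd +1wr — yes → AL1|MU1|ME2|BR1|rd4|wr2
(1) want 1×ALU +2rd +1wr — yes → AL0|MU1|ME2|BR1|rd2|wr1
(2) want 1×ALU +2rd +1wr — FU → AL0|MU1|ME2|BR1|rd2|wr1
(3) want 1×BR +2rd +0wr — yes → AL0|MU1|ME2|BR0|rd0|wr1
(4) want 1×MUL +2rd +1wr — RD_PORT → AL0|MU1|ME2|BR0|rd0|wr1
(5) want 1×MUL +2rd +1wr — RD_PORT → AL0|MU1|ME2|BR0|rd0|wr1
(6) want 1×MEM +2rd +0wr — RD_PORT → AL0|MU1|ME2|BR0|rd0|wr1

issued = [0, 1, 3]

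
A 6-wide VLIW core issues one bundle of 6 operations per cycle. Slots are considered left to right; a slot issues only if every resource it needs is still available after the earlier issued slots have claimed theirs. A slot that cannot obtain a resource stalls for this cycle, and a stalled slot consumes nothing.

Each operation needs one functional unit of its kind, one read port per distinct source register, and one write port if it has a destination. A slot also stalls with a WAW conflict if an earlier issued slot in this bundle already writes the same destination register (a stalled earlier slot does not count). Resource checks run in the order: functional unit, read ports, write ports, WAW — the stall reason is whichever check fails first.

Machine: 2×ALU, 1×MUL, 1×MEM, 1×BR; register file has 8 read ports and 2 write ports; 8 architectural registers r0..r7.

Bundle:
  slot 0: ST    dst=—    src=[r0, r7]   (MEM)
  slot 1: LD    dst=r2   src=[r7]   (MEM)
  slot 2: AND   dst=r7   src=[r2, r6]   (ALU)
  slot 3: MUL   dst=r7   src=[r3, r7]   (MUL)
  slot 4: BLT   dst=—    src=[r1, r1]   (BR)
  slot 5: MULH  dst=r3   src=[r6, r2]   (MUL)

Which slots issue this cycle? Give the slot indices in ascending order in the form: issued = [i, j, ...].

issued = [0, 2, 4, 5]

  0. MEM ⇒ go  {2A/1Mu/0Ld/1B | 6r 2w}
  1. MEM→r2 ⇒ no(FU)  {2A/1Mu/0Ld/1B | 6r 2w}
  2. ALU→r7 ⇒ go  {1A/1Mu/0Ld/1B | 4r 1w}
  3. MUL→r7 ⇒ no(WAW)  {1A/1Mu/0Ld/1B | 4r 1w}
  4. BR ⇒ go  {1A/1Mu/0Ld/0B | 3r 1w}
  5. MUL→r3 ⇒ go  {1A/0Mu/0Ld/0B | 1r 0w}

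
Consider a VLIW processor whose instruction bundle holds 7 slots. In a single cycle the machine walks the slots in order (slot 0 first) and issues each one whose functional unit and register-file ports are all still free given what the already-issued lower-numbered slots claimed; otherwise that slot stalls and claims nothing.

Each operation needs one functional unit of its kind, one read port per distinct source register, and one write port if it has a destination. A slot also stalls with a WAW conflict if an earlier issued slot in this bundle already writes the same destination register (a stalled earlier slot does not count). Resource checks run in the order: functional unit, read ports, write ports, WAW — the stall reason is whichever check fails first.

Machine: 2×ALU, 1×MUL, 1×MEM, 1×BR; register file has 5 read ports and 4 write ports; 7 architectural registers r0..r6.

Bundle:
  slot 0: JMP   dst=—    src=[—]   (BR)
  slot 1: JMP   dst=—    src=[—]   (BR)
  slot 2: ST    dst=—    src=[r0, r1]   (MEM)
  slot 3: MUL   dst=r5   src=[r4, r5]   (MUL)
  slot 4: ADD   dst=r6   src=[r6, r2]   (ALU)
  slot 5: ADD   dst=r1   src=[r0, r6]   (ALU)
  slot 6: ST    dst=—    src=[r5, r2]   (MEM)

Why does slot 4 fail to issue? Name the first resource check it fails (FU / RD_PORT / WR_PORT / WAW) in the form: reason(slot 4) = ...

reason(slot 4) = RD_PORT

(0) want 1×BR +0rd +0wr — yes → AL2|MU1|ME1|BR0|rd5|wr4
(1) want 1×BR +0rd +0wr — FU → AL2|MU1|ME1|BR0|rd5|wr4
(2) want 1×MEM +2rd +0wr — yes → AL2|MU1|ME0|BR0|rd3|wr4
(3) want 1×MUL +2rd +1wr — yes → AL2|MU0|ME0|BR0|rd1|wr3
(4) want 1×ALU +2rd +1wr — RD_PORT → AL2|MU0|ME0|BR0|rd1|wr3
(5) want 1×ALU +2rd +1wr — RD_PORT → AL2|MU0|ME0|BR0|rd1|wr3
(6) want 1×MEM +2rd +0wr — FU → AL2|MU0|ME0|BR0|rd1|wr3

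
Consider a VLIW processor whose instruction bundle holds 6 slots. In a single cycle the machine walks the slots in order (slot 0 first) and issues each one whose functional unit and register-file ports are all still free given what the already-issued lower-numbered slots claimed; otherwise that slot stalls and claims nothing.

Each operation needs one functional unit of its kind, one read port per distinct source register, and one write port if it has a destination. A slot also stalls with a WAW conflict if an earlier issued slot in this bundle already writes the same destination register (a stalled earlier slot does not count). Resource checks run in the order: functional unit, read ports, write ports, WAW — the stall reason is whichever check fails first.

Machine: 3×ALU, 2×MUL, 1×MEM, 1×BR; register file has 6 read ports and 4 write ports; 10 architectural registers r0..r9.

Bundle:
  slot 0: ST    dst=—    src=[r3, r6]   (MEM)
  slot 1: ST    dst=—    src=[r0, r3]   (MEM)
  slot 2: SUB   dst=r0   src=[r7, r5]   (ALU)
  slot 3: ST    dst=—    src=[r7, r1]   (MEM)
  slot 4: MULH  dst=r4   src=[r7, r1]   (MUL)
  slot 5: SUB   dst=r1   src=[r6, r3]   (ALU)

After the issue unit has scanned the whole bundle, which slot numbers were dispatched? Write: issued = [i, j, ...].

slot 0 (MEM): ISSUE — free A3,Mu2,Ld0,B1 rp4 wp4
slot 1 (MEM): stall FU — free A3,Mu2,Ld0,B1 rp4 wp4
slot 2 (ALU): ISSUE — free A2,Mu2,Ld0,B1 rp2 wp3
slot 3 (MEM): stall FU — free A2,Mu2,Ld0,B1 rp2 wp3
slot 4 (MUL): ISSUE — free A2,Mu1,Ld0,B1 rp0 wp2
slot 5 (ALU): stall RD_PORT — free A2,Mu1,Ld0,B1 rp0 wp2

issued = [0, 2, 4]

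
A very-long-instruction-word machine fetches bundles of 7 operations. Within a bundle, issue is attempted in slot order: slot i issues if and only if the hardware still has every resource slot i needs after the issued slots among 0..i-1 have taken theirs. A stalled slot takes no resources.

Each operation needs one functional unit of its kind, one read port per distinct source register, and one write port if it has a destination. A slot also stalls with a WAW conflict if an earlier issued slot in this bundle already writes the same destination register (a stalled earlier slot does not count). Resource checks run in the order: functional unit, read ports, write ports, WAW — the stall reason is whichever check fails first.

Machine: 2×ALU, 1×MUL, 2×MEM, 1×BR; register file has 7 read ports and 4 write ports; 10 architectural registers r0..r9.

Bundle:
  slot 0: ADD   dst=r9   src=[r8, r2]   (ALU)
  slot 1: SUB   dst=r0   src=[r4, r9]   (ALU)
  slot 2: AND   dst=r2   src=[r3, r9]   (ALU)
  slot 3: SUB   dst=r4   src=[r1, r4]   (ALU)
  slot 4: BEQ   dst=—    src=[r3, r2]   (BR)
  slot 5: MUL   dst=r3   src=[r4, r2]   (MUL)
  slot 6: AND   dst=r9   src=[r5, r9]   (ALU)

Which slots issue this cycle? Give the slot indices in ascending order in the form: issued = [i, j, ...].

(0) want 1×ALU +2rd +1wr — yes → AL1|MU1|ME2|BR1|rd5|wr3
(1) want 1×ALU +2rd +1wr — yes → AL0|MU1|ME2|BR1|rd3|wr2
(2) want 1×ALU +2rd +1wr — FU → AL0|MU1|ME2|BR1|rd3|wr2
(3) want 1×ALU +2rd +1wr — FU → AL0|MU1|ME2|BR1|rd3|wr2
(4) want 1×BR +2rd +0wr — yes → AL0|MU1|ME2|BR0|rd1|wr2
(5) want 1×MUL +2rd +1wr — RD_PORT → AL0|MU1|ME2|BR0|rd1|wr2
(6) want 1×ALU +2rd +1wr — FU → AL0|MU1|ME2|BR0|rd1|wr2

issued = [0, 1, 4]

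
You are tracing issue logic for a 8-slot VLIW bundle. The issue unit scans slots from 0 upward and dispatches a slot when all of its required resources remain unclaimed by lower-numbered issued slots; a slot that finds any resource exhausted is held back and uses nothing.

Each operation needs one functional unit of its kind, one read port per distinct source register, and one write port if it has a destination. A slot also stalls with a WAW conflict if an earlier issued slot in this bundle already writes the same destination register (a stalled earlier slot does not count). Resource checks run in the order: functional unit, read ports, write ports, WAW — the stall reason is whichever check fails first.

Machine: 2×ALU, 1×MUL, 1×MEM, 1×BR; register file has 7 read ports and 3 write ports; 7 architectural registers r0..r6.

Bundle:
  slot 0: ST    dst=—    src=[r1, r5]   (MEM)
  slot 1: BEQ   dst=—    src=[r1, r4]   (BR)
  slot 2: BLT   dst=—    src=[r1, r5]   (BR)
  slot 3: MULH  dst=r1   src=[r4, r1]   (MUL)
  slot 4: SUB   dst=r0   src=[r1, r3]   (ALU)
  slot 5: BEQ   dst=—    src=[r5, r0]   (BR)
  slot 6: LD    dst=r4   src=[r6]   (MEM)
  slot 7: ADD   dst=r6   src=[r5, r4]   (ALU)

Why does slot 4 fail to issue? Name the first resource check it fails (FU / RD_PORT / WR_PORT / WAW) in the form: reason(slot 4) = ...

[0] MEM needs rd=2 wr=0: ok; after: ALU=2 MUL=1 MEM=0 BR=1, R=5, W=3
[1] BR needs rd=2 wr=0: ok; after: ALU=2 MUL=1 MEM=0 BR=0, R=3, W=3
[2] BR needs rd=2 wr=0: FU; after: ALU=2 MUL=1 MEM=0 BR=0, R=3, W=3
[3] MUL needs rd=2 wr=1: ok; after: ALU=2 MUL=0 MEM=0 BR=0, R=1, W=2
[4] ALU needs rd=2 wr=1: RD_PORT; after: ALU=2 MUL=0 MEM=0 BR=0, R=1, W=2
[5] BR needs rd=2 wr=0: FU; after: ALU=2 MUL=0 MEM=0 BR=0, R=1, W=2
[6] MEM needs rd=1 wr=1: FU; after: ALU=2 MUL=0 MEM=0 BR=0, R=1, W=2
[7] ALU needs rd=2 wr=1: RD_PORT; after: ALU=2 MUL=0 MEM=0 BR=0, R=1, W=2

reason(slot 4) = RD_PORT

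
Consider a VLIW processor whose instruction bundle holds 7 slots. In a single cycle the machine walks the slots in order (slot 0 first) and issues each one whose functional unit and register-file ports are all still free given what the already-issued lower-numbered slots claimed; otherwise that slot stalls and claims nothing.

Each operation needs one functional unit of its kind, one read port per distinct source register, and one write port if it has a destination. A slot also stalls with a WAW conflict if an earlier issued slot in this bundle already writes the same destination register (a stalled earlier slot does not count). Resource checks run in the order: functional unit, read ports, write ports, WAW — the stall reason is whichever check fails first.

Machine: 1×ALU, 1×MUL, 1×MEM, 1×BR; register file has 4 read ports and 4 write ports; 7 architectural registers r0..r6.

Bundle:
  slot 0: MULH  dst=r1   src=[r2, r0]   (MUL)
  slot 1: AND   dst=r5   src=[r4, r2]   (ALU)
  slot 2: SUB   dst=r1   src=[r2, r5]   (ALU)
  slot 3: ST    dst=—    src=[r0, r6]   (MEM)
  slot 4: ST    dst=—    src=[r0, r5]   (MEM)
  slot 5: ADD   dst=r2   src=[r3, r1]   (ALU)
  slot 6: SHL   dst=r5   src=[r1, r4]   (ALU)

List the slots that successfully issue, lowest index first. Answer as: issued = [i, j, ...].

[0] MUL needs rd=2 wr=1: ok; after: ALU=1 MUL=0 MEM=1 BR=1, R=2, W=3
[1] ALU needs rd=2 wr=1: ok; after: ALU=0 MUL=0 MEM=1 BR=1, R=0, W=2
[2] ALU needs rd=2 wr=1: FU; after: ALU=0 MUL=0 MEM=1 BR=1, R=0, W=2
[3] MEM needs rd=2 wr=0: RD_PORT; after: ALU=0 MUL=0 MEM=1 BR=1, R=0, W=2
[4] MEM needs rd=2 wr=0: RD_PORT; after: ALU=0 MUL=0 MEM=1 BR=1, R=0, W=2
[5] ALU needs rd=2 wr=1: FU; after: ALU=0 MUL=0 MEM=1 BR=1, R=0, W=2
[6] ALU needs rd=2 wr=1: FU; after: ALU=0 MUL=0 MEM=1 BR=1, R=0, W=2

issued = [0, 1]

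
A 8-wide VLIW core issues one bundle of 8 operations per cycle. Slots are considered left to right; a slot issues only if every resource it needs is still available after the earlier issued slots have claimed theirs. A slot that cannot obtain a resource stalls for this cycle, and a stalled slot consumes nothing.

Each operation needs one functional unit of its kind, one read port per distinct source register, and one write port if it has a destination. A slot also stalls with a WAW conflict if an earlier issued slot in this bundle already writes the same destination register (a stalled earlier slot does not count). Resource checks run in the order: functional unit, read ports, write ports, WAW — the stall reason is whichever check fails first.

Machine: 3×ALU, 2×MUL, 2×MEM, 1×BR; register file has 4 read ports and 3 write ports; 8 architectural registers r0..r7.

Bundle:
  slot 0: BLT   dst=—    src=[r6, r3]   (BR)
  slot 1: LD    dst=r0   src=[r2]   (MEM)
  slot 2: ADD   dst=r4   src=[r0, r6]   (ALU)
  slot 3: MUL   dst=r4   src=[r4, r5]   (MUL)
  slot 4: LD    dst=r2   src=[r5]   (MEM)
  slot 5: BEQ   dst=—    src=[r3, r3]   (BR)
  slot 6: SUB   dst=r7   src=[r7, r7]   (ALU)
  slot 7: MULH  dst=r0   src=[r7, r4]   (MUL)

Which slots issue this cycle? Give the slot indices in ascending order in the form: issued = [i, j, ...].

[0] BR needs rd=2 wr=0: ok; after: ALU=3 MUL=2 MEM=2 BR=0, R=2, W=3
[1] MEM needs rd=1 wr=1: ok; after: ALU=3 MUL=2 MEM=1 BR=0, R=1, W=2
[2] ALU needs rd=2 wr=1: RD_PORT; after: ALU=3 MUL=2 MEM=1 BR=0, R=1, W=2
[3] MUL needs rd=2 wr=1: RD_PORT; after: ALU=3 MUL=2 MEM=1 BR=0, R=1, W=2
[4] MEM needs rd=1 wr=1: ok; after: ALU=3 MUL=2 MEM=0 BR=0, R=0, W=1
[5] BR needs rd=1 wr=0: FU; after: ALU=3 MUL=2 MEM=0 BR=0, R=0, W=1
[6] ALU needs rd=1 wr=1: RD_PORT; after: ALU=3 MUL=2 MEM=0 BR=0, R=0, W=1
[7] MUL needs rd=2 wr=1: RD_PORT; after: ALU=3 MUL=2 MEM=0 BR=0, R=0, W=1

issued = [0, 1, 4]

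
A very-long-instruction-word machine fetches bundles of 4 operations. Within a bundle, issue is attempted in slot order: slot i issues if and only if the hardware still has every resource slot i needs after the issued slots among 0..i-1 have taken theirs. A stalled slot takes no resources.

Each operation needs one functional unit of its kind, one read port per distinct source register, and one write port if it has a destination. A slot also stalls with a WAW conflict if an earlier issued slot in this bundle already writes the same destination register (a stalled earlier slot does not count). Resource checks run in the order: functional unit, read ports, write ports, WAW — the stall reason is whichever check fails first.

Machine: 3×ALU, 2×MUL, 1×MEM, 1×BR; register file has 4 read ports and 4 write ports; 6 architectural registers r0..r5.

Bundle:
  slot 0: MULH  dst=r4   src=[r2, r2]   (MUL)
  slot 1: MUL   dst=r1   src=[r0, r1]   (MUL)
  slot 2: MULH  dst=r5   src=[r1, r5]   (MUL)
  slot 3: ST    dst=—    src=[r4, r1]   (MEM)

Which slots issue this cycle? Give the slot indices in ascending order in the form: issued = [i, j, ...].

issued = [0, 1]

(0) want 1×MUL +1rd +1wr — yes → AL3|MU1|ME1|BR1|rd3|wr3
(1) want 1×MUL +2rd +1wr — yes → AL3|MU0|ME1|BR1|rd1|wr2
(2) want 1×MUL +2rd +1wr — FU → AL3|MU0|ME1|BR1|rd1|wr2
(3) want 1×MEM +2rd +0wr — RD_PORT → AL3|MU0|ME1|BR1|rd1|wr2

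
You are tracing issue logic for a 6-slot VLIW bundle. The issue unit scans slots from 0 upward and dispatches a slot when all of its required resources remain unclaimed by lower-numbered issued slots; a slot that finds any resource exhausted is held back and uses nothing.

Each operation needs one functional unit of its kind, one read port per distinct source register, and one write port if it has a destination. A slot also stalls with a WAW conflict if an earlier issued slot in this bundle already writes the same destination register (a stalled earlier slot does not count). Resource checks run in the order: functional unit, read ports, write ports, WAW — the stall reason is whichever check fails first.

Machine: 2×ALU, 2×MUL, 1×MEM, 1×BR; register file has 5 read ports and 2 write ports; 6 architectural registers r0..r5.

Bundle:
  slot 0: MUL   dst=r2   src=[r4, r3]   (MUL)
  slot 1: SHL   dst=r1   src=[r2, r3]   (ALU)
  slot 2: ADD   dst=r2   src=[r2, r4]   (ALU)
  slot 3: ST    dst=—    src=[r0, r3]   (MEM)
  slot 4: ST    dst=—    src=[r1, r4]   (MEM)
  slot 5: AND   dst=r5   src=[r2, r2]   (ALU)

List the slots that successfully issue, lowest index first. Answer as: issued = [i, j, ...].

#0 MUL src=r4,r3 dispatched  <A:2 Mu:1 Ld:1 B:1 rd:3 wr:1>
#1 ALU src=r2,r3 dispatched  <A:1 Mu:1 Ld:1 B:1 rd:1 wr:0>
#2 ALU src=r2,r4 held:RD_PORT  <A:1 Mu:1 Ld:1 B:1 rd:1 wr:0>
#3 MEM src=r0,r3 held:RD_PORT  <A:1 Mu:1 Ld:1 B:1 rd:1 wr:0>
#4 MEM src=r1,r4 held:RD_PORT  <A:1 Mu:1 Ld:1 B:1 rd:1 wr:0>
#5 ALU src=r2,r2 held:WR_PORT  <A:1 Mu:1 Ld:1 B:1 rd:1 wr:0>

issued = [0, 1]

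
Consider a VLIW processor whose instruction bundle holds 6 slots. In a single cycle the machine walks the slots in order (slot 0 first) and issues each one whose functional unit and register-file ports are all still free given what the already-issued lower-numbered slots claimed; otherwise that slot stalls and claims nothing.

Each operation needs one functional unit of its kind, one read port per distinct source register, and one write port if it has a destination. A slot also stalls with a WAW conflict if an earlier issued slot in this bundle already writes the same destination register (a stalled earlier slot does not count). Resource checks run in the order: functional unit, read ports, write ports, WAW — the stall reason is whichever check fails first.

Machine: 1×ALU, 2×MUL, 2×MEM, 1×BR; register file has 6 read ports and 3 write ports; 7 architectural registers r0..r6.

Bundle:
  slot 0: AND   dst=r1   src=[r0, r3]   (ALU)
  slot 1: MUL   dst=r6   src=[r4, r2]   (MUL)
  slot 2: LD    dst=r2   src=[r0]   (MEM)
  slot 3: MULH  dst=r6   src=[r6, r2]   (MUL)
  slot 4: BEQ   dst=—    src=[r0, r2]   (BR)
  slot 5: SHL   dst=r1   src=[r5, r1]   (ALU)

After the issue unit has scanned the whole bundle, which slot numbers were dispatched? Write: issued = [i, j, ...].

issued = [0, 1, 2]

[0] ALU needs rd=2 wr=1: ok; after: ALU=0 MUL=2 MEM=2 BR=1, R=4, W=2
[1] MUL needs rd=2 wr=1: ok; after: ALU=0 MUL=1 MEM=2 BR=1, R=2, W=1
[2] MEM needs rd=1 wr=1: ok; after: ALU=0 MUL=1 MEM=1 BR=1, R=1, W=0
[3] MUL needs rd=2 wr=1: RD_PORT; after: ALU=0 MUL=1 MEM=1 BR=1, R=1, W=0
[4] BR needs rd=2 wr=0: RD_PORT; after: ALU=0 MUL=1 MEM=1 BR=1, R=1, W=0
[5] ALU needs rd=2 wr=1: FU; after: ALU=0 MUL=1 MEM=1 BR=1, R=1, W=0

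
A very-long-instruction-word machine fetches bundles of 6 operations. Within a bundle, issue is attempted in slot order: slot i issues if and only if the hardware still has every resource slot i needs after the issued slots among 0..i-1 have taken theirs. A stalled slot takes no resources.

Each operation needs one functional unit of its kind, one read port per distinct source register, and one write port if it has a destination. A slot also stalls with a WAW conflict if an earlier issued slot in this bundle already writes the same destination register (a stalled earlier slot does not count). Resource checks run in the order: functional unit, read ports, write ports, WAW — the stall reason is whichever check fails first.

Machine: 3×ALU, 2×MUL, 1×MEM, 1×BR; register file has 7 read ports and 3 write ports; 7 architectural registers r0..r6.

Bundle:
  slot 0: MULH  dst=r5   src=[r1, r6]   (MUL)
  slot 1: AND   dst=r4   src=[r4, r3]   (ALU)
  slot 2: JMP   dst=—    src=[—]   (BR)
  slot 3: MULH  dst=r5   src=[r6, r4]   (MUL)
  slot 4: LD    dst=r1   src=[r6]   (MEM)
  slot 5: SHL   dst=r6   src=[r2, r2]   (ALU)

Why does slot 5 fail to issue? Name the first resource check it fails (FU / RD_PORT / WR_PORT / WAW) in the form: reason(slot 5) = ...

reason(slot 5) = WR_PORT

#0 MUL src=r1,r6 dispatched  <A:3 Mu:1 Ld:1 B:1 rd:5 wr:2>
#1 ALU src=r4,r3 dispatched  <A:2 Mu:1 Ld:1 B:1 rd:3 wr:1>
#2 BR src=- dispatched  <A:2 Mu:1 Ld:1 B:0 rd:3 wr:1>
#3 MUL src=r6,r4 held:WAW  <A:2 Mu:1 Ld:1 B:0 rd:3 wr:1>
#4 MEM src=r6 dispatched  <A:2 Mu:1 Ld:0 B:0 rd:2 wr:0>
#5 ALU src=r2,r2 held:WR_PORT  <A:2 Mu:1 Ld:0 B:0 rd:2 wr:0>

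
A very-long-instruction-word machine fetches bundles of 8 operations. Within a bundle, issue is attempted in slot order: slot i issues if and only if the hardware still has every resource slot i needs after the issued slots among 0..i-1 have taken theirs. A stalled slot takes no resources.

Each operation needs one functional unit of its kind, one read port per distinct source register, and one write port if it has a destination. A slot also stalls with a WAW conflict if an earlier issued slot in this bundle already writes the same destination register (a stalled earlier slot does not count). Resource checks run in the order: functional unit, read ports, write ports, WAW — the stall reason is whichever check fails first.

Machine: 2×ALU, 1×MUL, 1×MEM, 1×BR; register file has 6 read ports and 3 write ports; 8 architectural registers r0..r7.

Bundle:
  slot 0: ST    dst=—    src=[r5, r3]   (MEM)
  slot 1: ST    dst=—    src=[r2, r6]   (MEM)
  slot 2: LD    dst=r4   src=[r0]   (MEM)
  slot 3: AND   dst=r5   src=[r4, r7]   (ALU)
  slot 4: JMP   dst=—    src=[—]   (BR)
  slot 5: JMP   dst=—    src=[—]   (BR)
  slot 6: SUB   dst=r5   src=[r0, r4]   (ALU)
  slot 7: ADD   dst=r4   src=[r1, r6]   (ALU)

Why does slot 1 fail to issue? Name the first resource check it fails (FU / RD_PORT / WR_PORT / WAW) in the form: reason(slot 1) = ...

reason(slot 1) = FU

  0. MEM ⇒ go  {2A/1Mu/0Ld/1B | 4r 3w}
  1. MEM ⇒ no(FU)  {2A/1Mu/0Ld/1B | 4r 3w}
  2. MEM→r4 ⇒ no(FU)  {2A/1Mu/0Ld/1B | 4r 3w}
  3. ALU→r5 ⇒ go  {1A/1Mu/0Ld/1B | 2r 2w}
  4. BR ⇒ go  {1A/1Mu/0Ld/0B | 2r 2w}
  5. BR ⇒ no(FU)  {1A/1Mu/0Ld/0B | 2r 2w}
  6. ALU→r5 ⇒ no(WAW)  {1A/1Mu/0Ld/0B | 2r 2w}
  7. ALU→r4 ⇒ go  {0A/1Mu/0Ld/0B | 0r 1w}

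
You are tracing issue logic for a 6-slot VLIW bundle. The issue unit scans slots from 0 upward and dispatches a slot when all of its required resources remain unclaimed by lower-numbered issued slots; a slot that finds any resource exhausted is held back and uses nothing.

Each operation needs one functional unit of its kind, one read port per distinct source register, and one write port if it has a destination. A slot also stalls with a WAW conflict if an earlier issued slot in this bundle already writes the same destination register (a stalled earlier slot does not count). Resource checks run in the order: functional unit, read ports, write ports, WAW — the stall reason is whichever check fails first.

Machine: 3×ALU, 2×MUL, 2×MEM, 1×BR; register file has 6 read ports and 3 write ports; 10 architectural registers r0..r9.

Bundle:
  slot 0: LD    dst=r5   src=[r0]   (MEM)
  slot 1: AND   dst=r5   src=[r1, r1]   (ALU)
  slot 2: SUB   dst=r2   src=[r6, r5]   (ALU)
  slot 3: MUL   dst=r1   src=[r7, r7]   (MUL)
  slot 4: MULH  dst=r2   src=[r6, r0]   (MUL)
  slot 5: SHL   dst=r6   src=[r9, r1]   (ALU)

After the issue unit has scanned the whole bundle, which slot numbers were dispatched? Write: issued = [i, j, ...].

[0] MEM needs rd=1 wr=1: ok; after: ALU=3 MUL=2 MEM=1 BR=1, R=5, W=2
[1] ALU needs rd=1 wr=1: WAW; after: ALU=3 MUL=2 MEM=1 BR=1, R=5, W=2
[2] ALU needs rd=2 wr=1: ok; after: ALU=2 MUL=2 MEM=1 BR=1, R=3, W=1
[3] MUL needs rd=1 wr=1: ok; after: ALU=2 MUL=1 MEM=1 BR=1, R=2, W=0
[4] MUL needs rd=2 wr=1: WR_PORT; after: ALU=2 MUL=1 MEM=1 BR=1, R=2, W=0
[5] ALU needs rd=2 wr=1: WR_PORT; after: ALU=2 MUL=1 MEM=1 BR=1, R=2, W=0

issued = [0, 2, 3]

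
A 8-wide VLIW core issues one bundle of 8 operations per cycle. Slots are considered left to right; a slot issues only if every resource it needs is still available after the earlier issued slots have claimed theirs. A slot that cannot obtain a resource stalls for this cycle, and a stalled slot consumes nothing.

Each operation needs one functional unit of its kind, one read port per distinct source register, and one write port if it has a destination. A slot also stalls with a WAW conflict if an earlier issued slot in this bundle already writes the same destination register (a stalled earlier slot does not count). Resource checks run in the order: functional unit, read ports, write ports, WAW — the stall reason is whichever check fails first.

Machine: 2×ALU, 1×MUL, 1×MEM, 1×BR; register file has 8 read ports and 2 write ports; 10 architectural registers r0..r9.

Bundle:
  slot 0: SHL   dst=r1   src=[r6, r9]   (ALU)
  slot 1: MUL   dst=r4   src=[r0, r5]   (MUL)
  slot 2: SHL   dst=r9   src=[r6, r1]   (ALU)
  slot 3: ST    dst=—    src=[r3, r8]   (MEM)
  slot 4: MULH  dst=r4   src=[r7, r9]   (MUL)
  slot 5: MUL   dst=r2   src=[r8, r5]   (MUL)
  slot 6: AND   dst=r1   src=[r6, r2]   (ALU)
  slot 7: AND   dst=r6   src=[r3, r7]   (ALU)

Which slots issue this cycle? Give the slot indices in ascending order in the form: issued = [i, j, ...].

[0] ALU needs rd=2 wr=1: ok; after: ALU=1 MUL=1 MEM=1 BR=1, R=6, W=1
[1] MUL needs rd=2 wr=1: ok; after: ALU=1 MUL=0 MEM=1 BR=1, R=4, W=0
[2] ALU needs rd=2 wr=1: WR_PORT; after: ALU=1 MUL=0 MEM=1 BR=1, R=4, W=0
[3] MEM needs rd=2 wr=0: ok; after: ALU=1 MUL=0 MEM=0 BR=1, R=2, W=0
[4] MUL needs rd=2 wr=1: FU; after: ALU=1 MUL=0 MEM=0 BR=1, R=2, W=0
[5] MUL needs rd=2 wr=1: FU; after: ALU=1 MUL=0 MEM=0 BR=1, R=2, W=0
[6] ALU needs rd=2 wr=1: WR_PORT; after: ALU=1 MUL=0 MEM=0 BR=1, R=2, W=0
[7] ALU needs rd=2 wr=1: WR_PORT; after: ALU=1 MUL=0 MEM=0 BR=1, R=2, W=0

issued = [0, 1, 3]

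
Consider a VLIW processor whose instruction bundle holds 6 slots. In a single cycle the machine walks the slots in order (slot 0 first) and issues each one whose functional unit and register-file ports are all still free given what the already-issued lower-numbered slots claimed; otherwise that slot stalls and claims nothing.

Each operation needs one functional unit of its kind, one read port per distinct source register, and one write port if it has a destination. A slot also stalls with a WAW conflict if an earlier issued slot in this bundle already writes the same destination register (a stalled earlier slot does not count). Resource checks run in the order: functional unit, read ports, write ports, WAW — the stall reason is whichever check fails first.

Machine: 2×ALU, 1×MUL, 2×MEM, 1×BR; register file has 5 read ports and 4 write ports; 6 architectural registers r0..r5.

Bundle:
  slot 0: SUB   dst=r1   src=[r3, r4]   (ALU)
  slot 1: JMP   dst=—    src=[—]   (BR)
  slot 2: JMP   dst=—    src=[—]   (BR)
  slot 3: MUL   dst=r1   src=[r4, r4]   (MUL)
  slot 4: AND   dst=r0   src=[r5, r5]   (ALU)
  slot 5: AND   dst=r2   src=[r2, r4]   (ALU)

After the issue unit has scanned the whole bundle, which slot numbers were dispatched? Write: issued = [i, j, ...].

slot 0 (ALU): ISSUE — free A1,Mu1,Ld2,B1 rp3 wp3
slot 1 (BR): ISSUE — free A1,Mu1,Ld2,B0 rp3 wp3
slot 2 (BR): stall FU — free A1,Mu1,Ld2,B0 rp3 wp3
slot 3 (MUL): stall WAW — free A1,Mu1,Ld2,B0 rp3 wp3
slot 4 (ALU): ISSUE — free A0,Mu1,Ld2,B0 rp2 wp2
slot 5 (ALU): stall FU — free A0,Mu1,Ld2,B0 rp2 wp2

issued = [0, 1, 4]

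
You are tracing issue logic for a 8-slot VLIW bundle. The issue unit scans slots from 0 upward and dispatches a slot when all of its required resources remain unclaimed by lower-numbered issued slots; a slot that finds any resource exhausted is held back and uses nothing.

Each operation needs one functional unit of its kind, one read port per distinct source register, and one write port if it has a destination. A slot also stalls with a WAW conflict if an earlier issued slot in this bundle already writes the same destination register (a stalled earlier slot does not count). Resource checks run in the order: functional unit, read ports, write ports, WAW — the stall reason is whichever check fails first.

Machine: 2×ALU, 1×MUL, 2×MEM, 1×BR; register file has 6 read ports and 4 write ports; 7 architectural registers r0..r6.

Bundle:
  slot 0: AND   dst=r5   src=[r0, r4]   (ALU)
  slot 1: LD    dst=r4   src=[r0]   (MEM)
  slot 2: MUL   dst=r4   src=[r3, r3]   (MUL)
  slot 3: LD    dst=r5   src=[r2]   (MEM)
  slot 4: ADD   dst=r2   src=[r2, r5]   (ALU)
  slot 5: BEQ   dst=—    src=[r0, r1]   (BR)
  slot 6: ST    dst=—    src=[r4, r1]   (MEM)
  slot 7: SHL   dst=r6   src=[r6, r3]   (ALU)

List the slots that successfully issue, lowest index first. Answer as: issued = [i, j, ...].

  0. ALU→r5 ⇒ go  {1A/1Mu/2Ld/1B | 4r 3w}
  1. MEM→r4 ⇒ go  {1A/1Mu/1Ld/1B | 3r 2w}
  2. MUL→r4 ⇒ no(WAW)  {1A/1Mu/1Ld/1B | 3r 2w}
  3. MEM→r5 ⇒ no(WAW)  {1A/1Mu/1Ld/1B | 3r 2w}
  4. ALU→r2 ⇒ go  {0A/1Mu/1Ld/1B | 1r 1w}
  5. BR ⇒ no(RD_PORT)  {0A/1Mu/1Ld/1B | 1r 1w}
  6. MEM ⇒ no(RD_PORT)  {0A/1Mu/1Ld/1B | 1r 1w}
  7. ALU→r6 ⇒ no(FU)  {0A/1Mu/1Ld/1B | 1r 1w}

issued = [0, 1, 4]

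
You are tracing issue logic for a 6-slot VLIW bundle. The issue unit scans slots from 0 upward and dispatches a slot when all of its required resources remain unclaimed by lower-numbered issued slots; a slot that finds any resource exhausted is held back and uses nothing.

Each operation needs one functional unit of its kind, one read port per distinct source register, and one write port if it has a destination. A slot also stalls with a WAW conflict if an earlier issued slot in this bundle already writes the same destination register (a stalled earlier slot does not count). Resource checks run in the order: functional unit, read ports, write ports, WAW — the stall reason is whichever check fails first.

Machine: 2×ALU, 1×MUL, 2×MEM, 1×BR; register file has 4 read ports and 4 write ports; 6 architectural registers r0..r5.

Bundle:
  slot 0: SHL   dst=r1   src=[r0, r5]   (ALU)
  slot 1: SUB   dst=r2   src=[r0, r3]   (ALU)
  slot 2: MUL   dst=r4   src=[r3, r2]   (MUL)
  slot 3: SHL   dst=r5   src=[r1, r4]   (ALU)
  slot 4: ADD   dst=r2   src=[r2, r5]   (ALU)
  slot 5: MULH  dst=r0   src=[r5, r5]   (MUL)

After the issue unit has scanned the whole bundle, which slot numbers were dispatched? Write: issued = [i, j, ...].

#0 ALU src=r0,r5 dispatched  <A:1 Mu:1 Ld:2 B:1 rd:2 wr:3>
#1 ALU src=r0,r3 dispatched  <A:0 Mu:1 Ld:2 B:1 rd:0 wr:2>
#2 MUL src=r3,r2 held:RD_PORT  <A:0 Mu:1 Ld:2 B:1 rd:0 wr:2>
#3 ALU src=r1,r4 held:FU  <A:0 Mu:1 Ld:2 B:1 rd:0 wr:2>
#4 ALU src=r2,r5 held:FU  <A:0 Mu:1 Ld:2 B:1 rd:0 wr:2>
#5 MUL src=r5,r5 held:RD_PORT  <A:0 Mu:1 Ld:2 B:1 rd:0 wr:2>

issued = [0, 1]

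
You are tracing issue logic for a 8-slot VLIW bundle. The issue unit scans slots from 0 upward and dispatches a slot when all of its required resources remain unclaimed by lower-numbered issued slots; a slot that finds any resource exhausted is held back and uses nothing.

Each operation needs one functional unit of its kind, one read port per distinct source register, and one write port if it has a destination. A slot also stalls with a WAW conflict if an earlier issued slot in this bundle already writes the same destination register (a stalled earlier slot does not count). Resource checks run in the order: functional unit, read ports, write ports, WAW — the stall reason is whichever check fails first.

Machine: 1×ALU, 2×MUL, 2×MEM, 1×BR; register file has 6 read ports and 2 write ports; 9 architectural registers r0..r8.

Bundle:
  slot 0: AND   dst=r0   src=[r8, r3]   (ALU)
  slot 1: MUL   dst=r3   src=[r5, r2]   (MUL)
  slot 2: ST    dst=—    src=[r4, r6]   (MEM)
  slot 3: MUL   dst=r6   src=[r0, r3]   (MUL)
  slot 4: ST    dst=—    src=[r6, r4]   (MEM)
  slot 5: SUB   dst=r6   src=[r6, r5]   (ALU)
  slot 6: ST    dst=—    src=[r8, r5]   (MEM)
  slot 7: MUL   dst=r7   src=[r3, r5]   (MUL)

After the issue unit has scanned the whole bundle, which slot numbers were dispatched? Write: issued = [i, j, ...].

issued = [0, 1, 2]

  0. ALU→r0 ⇒ go  {0A/2Mu/2Ld/1B | 4r 1w}
  1. MUL→r3 ⇒ go  {0A/1Mu/2Ld/1B | 2r 0w}
  2. MEM ⇒ go  {0A/1Mu/1Ld/1B | 0r 0w}
  3. MUL→r6 ⇒ no(RD_PORT)  {0A/1Mu/1Ld/1B | 0r 0w}
  4. MEM ⇒ no(RD_PORT)  {0A/1Mu/1Ld/1B | 0r 0w}
  5. ALU→r6 ⇒ no(FU)  {0A/1Mu/1Ld/1B | 0r 0w}
  6. MEM ⇒ no(RD_PORT)  {0A/1Mu/1Ld/1B | 0r 0w}
  7. MUL→r7 ⇒ no(RD_PORT)  {0A/1Mu/1Ld/1B | 0r 0w}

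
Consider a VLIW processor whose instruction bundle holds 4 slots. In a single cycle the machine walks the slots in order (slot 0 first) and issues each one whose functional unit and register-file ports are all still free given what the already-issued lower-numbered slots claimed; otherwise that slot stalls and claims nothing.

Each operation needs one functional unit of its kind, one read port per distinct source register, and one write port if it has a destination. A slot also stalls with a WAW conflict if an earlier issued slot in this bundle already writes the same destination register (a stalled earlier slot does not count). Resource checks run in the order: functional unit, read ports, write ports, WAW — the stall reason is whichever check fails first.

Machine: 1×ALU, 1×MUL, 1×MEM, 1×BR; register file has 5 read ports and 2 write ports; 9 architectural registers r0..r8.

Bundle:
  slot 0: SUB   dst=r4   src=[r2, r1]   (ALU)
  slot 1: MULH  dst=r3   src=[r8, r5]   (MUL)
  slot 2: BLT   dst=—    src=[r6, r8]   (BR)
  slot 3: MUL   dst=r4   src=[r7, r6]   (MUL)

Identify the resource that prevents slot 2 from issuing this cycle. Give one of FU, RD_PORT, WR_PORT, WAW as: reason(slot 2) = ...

reason(slot 2) = RD_PORT

(0) want 1×ALU +2rd +1wr — yes → AL0|MU1|ME1|BR1|rd3|wr1
(1) want 1×MUL +2rd +1wr — yes → AL0|MU0|ME1|BR1|rd1|wr0
(2) want 1×BR +2rd +0wr — RD_PORT → AL0|MU0|ME1|BR1|rd1|wr0
(3) want 1×MUL +2rd +1wr — FU → AL0|MU0|ME1|BR1|rd1|wr0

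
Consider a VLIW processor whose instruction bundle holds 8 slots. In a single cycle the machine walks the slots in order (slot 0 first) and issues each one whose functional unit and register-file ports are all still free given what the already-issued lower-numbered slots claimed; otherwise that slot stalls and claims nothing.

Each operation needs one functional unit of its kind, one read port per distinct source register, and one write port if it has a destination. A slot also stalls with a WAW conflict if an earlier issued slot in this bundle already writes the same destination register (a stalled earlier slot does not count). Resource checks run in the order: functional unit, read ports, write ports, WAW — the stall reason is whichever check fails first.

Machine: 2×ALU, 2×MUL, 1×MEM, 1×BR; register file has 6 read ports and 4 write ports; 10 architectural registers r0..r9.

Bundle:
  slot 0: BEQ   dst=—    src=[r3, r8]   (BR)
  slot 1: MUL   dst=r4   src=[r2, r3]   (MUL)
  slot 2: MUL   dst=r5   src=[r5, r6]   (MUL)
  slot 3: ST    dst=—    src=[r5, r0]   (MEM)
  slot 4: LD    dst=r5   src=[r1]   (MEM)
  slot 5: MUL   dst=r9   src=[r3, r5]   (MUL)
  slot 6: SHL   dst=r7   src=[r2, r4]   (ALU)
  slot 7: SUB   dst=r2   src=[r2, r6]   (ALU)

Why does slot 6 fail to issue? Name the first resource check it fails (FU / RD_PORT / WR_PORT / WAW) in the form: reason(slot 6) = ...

  0. BR ⇒ go  {2A/2Mu/1Ld/0B | 4r 4w}
  1. MUL→r4 ⇒ go  {2A/1Mu/1Ld/0B | 2r 3w}
  2. MUL→r5 ⇒ go  {2A/0Mu/1Ld/0B | 0r 2w}
  3. MEM ⇒ no(RD_PORT)  {2A/0Mu/1Ld/0B | 0r 2w}
  4. MEM→r5 ⇒ no(RD_PORT)  {2A/0Mu/1Ld/0B | 0r 2w}
  5. MUL→r9 ⇒ no(FU)  {2A/0Mu/1Ld/0B | 0r 2w}
  6. ALU→r7 ⇒ no(RD_PORT)  {2A/0Mu/1Ld/0B | 0r 2w}
  7. ALU→r2 ⇒ no(RD_PORT)  {2A/0Mu/1Ld/0B | 0r 2w}

reason(slot 6) = RD_PORT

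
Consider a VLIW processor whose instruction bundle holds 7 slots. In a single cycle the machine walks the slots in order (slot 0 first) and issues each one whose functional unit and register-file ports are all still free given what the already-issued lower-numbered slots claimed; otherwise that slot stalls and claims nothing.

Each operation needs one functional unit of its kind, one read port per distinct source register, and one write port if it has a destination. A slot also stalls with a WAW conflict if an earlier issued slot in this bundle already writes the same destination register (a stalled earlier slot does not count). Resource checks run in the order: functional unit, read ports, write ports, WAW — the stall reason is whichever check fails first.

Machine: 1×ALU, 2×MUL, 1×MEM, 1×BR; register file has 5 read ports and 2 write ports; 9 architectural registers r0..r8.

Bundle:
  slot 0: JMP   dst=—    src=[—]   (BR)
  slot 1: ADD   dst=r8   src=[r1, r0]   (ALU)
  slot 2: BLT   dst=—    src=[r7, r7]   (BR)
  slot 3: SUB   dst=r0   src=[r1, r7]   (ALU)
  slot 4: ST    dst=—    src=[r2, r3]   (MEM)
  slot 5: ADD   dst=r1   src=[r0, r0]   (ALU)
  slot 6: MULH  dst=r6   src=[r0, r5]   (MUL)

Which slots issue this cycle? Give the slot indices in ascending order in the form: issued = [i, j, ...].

issued = [0, 1, 4]

slot 0 (BR): ISSUE — free A1,Mu2,Ld1,B0 rp5 wp2
slot 1 (ALU): ISSUE — free A0,Mu2,Ld1,B0 rp3 wp1
slot 2 (BR): stall FU — free A0,Mu2,Ld1,B0 rp3 wp1
slot 3 (ALU): stall FU — free A0,Mu2,Ld1,B0 rp3 wp1
slot 4 (MEM): ISSUE — free A0,Mu2,Ld0,B0 rp1 wp1
slot 5 (ALU): stall FU — free A0,Mu2,Ld0,B0 rp1 wp1
slot 6 (MUL): stall RD_PORT — free A0,Mu2,Ld0,B0 rp1 wp1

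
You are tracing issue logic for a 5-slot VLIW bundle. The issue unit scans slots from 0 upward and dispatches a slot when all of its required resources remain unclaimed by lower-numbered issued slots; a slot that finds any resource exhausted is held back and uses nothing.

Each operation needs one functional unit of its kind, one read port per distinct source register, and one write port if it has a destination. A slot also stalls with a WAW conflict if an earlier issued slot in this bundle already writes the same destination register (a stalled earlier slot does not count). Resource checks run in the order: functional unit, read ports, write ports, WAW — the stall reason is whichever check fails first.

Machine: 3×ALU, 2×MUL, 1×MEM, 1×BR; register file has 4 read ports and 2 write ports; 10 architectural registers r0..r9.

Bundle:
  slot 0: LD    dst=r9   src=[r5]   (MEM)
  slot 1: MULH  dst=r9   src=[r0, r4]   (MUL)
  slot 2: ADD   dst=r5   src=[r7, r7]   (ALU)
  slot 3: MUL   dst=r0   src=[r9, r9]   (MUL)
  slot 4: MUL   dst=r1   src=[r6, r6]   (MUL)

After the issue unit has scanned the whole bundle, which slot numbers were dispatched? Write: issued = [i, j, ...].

(0) want 1×MEM +1rd +1wr — yes → AL3|MU2|ME0|BR1|rd3|wr1
(1) want 1×MUL +2rd +1wr — WAW → AL3|MU2|ME0|BR1|rd3|wr1
(2) want 1×ALU +1rd +1wr — yes → AL2|MU2|ME0|BR1|rd2|wr0
(3) want 1×MUL +1rd +1wr — WR_PORT → AL2|MU2|ME0|BR1|rd2|wr0
(4) want 1×MUL +1rd +1wr — WR_PORT → AL2|MU2|ME0|BR1|rd2|wr0

issued = [0, 2]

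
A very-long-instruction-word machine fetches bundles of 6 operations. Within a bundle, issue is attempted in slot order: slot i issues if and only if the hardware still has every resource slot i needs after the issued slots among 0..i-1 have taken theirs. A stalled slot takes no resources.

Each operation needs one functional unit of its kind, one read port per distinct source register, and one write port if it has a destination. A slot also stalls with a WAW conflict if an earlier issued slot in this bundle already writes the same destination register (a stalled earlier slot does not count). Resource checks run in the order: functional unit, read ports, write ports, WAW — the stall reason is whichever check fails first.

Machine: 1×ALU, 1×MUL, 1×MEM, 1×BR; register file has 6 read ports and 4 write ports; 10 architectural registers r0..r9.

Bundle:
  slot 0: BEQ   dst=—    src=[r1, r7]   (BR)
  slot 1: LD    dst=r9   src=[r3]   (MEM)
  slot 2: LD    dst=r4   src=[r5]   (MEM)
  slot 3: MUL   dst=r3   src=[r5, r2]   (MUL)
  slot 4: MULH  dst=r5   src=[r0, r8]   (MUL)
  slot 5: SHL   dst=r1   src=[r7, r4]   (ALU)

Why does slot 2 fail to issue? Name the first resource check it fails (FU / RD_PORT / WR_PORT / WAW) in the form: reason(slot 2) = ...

reason(slot 2) = FU

  0. BR ⇒ go  {1A/1Mu/1Ld/0B | 4r 4w}
  1. MEM→r9 ⇒ go  {1A/1Mu/0Ld/0B | 3r 3w}
  2. MEM→r4 ⇒ no(FU)  {1A/1Mu/0Ld/0B | 3r 3w}
  3. MUL→r3 ⇒ go  {1A/0Mu/0Ld/0B | 1r 2w}
  4. MUL→r5 ⇒ no(FU)  {1A/0Mu/0Ld/0B | 1r 2w}
  5. ALU→r1 ⇒ no(RD_PORT)  {1A/0Mu/0Ld/0B | 1r 2w}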